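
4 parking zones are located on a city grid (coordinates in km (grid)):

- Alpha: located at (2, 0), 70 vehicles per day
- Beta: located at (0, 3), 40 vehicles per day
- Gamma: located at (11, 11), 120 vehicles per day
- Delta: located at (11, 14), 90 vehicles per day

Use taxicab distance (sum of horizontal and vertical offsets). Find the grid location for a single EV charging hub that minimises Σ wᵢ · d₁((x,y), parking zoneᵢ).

(11, 11)

Manhattan distance separates: Σwᵢ(|x−xᵢ|+|y−yᵢ|) = Σwᵢ|x−xᵢ| + Σwᵢ|y−yᵢ|, so x and y are optimised independently as 1-D weighted medians.
Total weight W = 320; half = 160.
x-coordinate, sorted with cumulative weight:
  x=0 (Beta, w=40) cum 40
  x=2 (Alpha, w=70) cum 110
  x=11 (Gamma, w=120) cum 230  ← median
  x=11 (Delta, w=90) cum 320
⇒ x* = 11
y-coordinate, sorted with cumulative weight:
  y=0 (Alpha, w=70) cum 70
  y=3 (Beta, w=40) cum 110
  y=11 (Gamma, w=120) cum 230  ← median
  y=14 (Delta, w=90) cum 320
⇒ y* = 11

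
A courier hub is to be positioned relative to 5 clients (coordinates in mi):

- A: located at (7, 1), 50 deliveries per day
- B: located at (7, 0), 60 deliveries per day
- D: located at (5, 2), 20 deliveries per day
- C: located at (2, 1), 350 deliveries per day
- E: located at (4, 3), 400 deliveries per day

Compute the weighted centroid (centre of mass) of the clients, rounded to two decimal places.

(3.60, 1.86)

The minimiser of Σwᵢ‖p−pᵢ‖² is the weighted centroid p* = (Σwᵢpᵢ)/(Σwᵢ).
Σwᵢ = 880.
Σwᵢxᵢ = 50·7 + 60·7 + 20·5 + 350·2 + 400·4 = 3170.
Σwᵢyᵢ = 50·1 + 60·0 + 20·2 + 350·1 + 400·3 = 1640.
x* = 3170/880 = 3.60, y* = 1640/880 = 1.86.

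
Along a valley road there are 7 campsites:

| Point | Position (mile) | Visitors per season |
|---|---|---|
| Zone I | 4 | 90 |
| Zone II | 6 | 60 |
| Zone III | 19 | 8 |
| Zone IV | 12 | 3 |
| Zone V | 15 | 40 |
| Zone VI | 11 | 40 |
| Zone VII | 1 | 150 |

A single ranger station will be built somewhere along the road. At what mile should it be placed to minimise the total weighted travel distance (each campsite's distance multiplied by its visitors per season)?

x = 4

For a sum of weighted absolute distances on a line, the optimum is the weighted median (not the mean). Total weight W = 391; half-weight = 195.5.
Sort by position and accumulate weight:
  mile 1 (Zone VII, w=150) → cum 150
  mile 4 (Zone I, w=90) → cum 240  ≥ 195.5 → median here
  mile 6 (Zone II, w=60) → cum 300
  mile 11 (Zone VI, w=40) → cum 340
  mile 12 (Zone IV, w=3) → cum 343
  mile 15 (Zone V, w=40) → cum 383
  mile 19 (Zone III, w=8) → cum 391
Optimal location: mile 4.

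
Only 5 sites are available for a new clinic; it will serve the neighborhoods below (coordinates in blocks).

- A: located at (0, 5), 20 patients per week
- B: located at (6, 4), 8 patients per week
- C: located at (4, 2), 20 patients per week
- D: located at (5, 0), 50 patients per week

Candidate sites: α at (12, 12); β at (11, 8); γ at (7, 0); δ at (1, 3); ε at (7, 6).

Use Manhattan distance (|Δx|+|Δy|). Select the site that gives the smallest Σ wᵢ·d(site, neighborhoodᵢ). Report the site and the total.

γ, total 480 blocks

Total weighted distance at each candidate:
  α (12, 12): total = 1802
  β (11, 8): total = 1312
  γ (7, 0): total = 480
  δ (1, 3): total = 538
  ε (7, 6): total = 724
Minimum is at γ with total 480 blocks.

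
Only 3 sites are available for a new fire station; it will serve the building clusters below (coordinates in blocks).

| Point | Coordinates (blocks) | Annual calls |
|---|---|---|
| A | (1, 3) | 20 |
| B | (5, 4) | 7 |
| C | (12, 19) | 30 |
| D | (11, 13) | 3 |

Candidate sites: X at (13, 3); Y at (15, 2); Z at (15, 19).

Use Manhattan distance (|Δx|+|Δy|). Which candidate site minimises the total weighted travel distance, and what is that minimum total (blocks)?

Total weighted distance at each candidate:
  X (13, 3): total = 849
  Y (15, 2): total = 1029
  Z (15, 19): total = 895
Minimum is at X with total 849 blocks.

X, total 849 blocks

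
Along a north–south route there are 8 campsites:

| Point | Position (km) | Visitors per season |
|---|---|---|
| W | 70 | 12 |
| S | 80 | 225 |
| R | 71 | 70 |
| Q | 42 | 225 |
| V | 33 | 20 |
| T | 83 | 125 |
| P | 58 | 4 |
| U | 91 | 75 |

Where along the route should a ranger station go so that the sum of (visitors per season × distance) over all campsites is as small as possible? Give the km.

For a sum of weighted absolute distances on a line, the optimum is the weighted median (not the mean). Total weight W = 756; half-weight = 378.
Sort by position and accumulate weight:
  km 33 (V, w=20) → cum 20
  km 42 (Q, w=225) → cum 245
  km 58 (P, w=4) → cum 249
  km 70 (W, w=12) → cum 261
  km 71 (R, w=70) → cum 331
  km 80 (S, w=225) → cum 556  ≥ 378 → median here
  km 83 (T, w=125) → cum 681
  km 91 (U, w=75) → cum 756
Optimal location: km 80.

x = 80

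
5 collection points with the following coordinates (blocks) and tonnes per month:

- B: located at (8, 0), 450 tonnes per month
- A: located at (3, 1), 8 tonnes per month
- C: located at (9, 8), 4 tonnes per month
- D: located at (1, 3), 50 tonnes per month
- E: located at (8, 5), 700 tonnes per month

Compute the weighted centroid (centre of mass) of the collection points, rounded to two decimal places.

The minimiser of Σwᵢ‖p−pᵢ‖² is the weighted centroid p* = (Σwᵢpᵢ)/(Σwᵢ).
Σwᵢ = 1212.
Σwᵢxᵢ = 450·8 + 8·3 + 4·9 + 50·1 + 700·8 = 9310.
Σwᵢyᵢ = 450·0 + 8·1 + 4·8 + 50·3 + 700·5 = 3690.
x* = 9310/1212 = 7.68, y* = 3690/1212 = 3.04.

(7.68, 3.04)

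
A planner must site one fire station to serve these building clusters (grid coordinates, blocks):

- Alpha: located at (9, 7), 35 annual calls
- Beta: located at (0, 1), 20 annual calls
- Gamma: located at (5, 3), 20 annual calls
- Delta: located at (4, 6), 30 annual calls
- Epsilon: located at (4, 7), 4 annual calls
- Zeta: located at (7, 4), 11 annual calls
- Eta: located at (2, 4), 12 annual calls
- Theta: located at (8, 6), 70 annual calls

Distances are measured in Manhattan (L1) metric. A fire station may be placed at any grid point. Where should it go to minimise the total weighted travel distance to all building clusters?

(8, 6)

Manhattan distance separates: Σwᵢ(|x−xᵢ|+|y−yᵢ|) = Σwᵢ|x−xᵢ| + Σwᵢ|y−yᵢ|, so x and y are optimised independently as 1-D weighted medians.
Total weight W = 202; half = 101.
x-coordinate, sorted with cumulative weight:
  x=0 (Beta, w=20) cum 20
  x=2 (Eta, w=12) cum 32
  x=4 (Delta, w=30) cum 62
  x=4 (Epsilon, w=4) cum 66
  x=5 (Gamma, w=20) cum 86
  x=7 (Zeta, w=11) cum 97
  x=8 (Theta, w=70) cum 167  ← median
  x=9 (Alpha, w=35) cum 202
⇒ x* = 8
y-coordinate, sorted with cumulative weight:
  y=1 (Beta, w=20) cum 20
  y=3 (Gamma, w=20) cum 40
  y=4 (Zeta, w=11) cum 51
  y=4 (Eta, w=12) cum 63
  y=6 (Delta, w=30) cum 93
  y=6 (Theta, w=70) cum 163  ← median
  y=7 (Alpha, w=35) cum 198
  y=7 (Epsilon, w=4) cum 202
⇒ y* = 6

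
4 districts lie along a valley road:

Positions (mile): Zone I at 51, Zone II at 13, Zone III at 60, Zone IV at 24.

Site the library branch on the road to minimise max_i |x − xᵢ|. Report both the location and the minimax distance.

The 1-center on a line is the midpoint of the two extreme points: leftmost at 13, rightmost at 60.
Optimal location = (13 + 60)/2 = 36.5; maximum distance = (60 − 13)/2 = 23.5.

location 36.5, max distance 23.5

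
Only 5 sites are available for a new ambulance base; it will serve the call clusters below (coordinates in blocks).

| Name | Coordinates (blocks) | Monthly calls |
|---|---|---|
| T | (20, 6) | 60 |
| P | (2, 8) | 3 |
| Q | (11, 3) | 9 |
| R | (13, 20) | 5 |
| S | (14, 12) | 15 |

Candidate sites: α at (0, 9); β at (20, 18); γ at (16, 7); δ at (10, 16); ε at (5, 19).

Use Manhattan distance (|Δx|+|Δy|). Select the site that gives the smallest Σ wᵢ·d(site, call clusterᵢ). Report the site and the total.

γ, total 611 blocks

Total weighted distance at each candidate:
  α (0, 9): total = 1917
  β (20, 18): total = 1245
  γ (16, 7): total = 611
  δ (10, 16): total = 1529
  ε (5, 19): total = 2205
Minimum is at γ with total 611 blocks.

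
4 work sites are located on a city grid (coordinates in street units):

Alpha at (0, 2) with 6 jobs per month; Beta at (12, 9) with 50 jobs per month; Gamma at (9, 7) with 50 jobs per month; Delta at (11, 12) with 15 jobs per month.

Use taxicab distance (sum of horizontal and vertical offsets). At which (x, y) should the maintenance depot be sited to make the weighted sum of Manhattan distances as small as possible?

Manhattan distance separates: Σwᵢ(|x−xᵢ|+|y−yᵢ|) = Σwᵢ|x−xᵢ| + Σwᵢ|y−yᵢ|, so x and y are optimised independently as 1-D weighted medians.
Total weight W = 121; half = 60.5.
x-coordinate, sorted with cumulative weight:
  x=0 (Alpha, w=6) cum 6
  x=9 (Gamma, w=50) cum 56
  x=11 (Delta, w=15) cum 71  ← median
  x=12 (Beta, w=50) cum 121
⇒ x* = 11
y-coordinate, sorted with cumulative weight:
  y=2 (Alpha, w=6) cum 6
  y=7 (Gamma, w=50) cum 56
  y=9 (Beta, w=50) cum 106  ← median
  y=12 (Delta, w=15) cum 121
⇒ y* = 9

(11, 9)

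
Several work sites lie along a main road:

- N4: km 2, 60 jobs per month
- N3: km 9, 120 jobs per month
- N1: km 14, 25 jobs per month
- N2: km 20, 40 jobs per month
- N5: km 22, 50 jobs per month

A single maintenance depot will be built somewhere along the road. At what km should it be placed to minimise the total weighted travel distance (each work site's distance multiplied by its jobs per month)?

x = 9

For a sum of weighted absolute distances on a line, the optimum is the weighted median (not the mean). Total weight W = 295; half-weight = 147.5.
Sort by position and accumulate weight:
  km 2 (N4, w=60) → cum 60
  km 9 (N3, w=120) → cum 180  ≥ 147.5 → median here
  km 14 (N1, w=25) → cum 205
  km 20 (N2, w=40) → cum 245
  km 22 (N5, w=50) → cum 295
Optimal location: km 9.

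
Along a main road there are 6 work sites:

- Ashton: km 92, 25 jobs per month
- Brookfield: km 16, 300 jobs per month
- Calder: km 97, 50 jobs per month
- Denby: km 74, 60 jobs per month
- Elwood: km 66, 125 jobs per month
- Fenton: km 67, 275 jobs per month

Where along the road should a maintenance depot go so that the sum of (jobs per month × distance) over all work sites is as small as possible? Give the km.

x = 66

For a sum of weighted absolute distances on a line, the optimum is the weighted median (not the mean). Total weight W = 835; half-weight = 417.5.
Sort by position and accumulate weight:
  km 16 (Brookfield, w=300) → cum 300
  km 66 (Elwood, w=125) → cum 425  ≥ 417.5 → median here
  km 67 (Fenton, w=275) → cum 700
  km 74 (Denby, w=60) → cum 760
  km 92 (Ashton, w=25) → cum 785
  km 97 (Calder, w=50) → cum 835
Optimal location: km 66.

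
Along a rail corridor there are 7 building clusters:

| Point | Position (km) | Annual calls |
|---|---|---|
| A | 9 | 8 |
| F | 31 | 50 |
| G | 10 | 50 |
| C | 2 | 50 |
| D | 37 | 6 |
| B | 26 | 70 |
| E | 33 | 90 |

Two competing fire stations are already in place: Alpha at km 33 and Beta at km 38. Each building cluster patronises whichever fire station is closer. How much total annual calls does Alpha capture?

318

The indifferent point is the midpoint (33+38)/2 = 35.5; building clusters left of it (closer to Alpha at 33) go to Alpha, those right go to Beta.
  C at 2 (w=50) → Alpha
  A at 9 (w=8) → Alpha
  G at 10 (w=50) → Alpha
  B at 26 (w=70) → Alpha
  F at 31 (w=50) → Alpha
  E at 33 (w=90) → Alpha
  D at 37 (w=6) → Beta
Alpha captures 318; Beta captures 6.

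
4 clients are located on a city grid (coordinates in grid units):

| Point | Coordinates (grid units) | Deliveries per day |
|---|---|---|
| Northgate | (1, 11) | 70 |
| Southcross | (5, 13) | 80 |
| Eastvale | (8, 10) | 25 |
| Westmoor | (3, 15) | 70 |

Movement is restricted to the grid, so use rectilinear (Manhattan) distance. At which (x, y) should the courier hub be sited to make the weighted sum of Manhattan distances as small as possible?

(3, 13)

Manhattan distance separates: Σwᵢ(|x−xᵢ|+|y−yᵢ|) = Σwᵢ|x−xᵢ| + Σwᵢ|y−yᵢ|, so x and y are optimised independently as 1-D weighted medians.
Total weight W = 245; half = 122.5.
x-coordinate, sorted with cumulative weight:
  x=1 (Northgate, w=70) cum 70
  x=3 (Westmoor, w=70) cum 140  ← median
  x=5 (Southcross, w=80) cum 220
  x=8 (Eastvale, w=25) cum 245
⇒ x* = 3
y-coordinate, sorted with cumulative weight:
  y=10 (Eastvale, w=25) cum 25
  y=11 (Northgate, w=70) cum 95
  y=13 (Southcross, w=80) cum 175  ← median
  y=15 (Westmoor, w=70) cum 245
⇒ y* = 13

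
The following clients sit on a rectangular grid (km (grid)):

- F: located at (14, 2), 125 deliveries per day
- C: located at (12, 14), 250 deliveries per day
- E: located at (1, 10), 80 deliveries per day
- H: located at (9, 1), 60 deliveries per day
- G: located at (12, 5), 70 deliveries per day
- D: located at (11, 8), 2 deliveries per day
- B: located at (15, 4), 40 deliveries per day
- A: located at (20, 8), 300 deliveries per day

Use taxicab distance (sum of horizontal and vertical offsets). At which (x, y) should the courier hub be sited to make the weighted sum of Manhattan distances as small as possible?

Manhattan distance separates: Σwᵢ(|x−xᵢ|+|y−yᵢ|) = Σwᵢ|x−xᵢ| + Σwᵢ|y−yᵢ|, so x and y are optimised independently as 1-D weighted medians.
Total weight W = 927; half = 463.5.
x-coordinate, sorted with cumulative weight:
  x=1 (E, w=80) cum 80
  x=9 (H, w=60) cum 140
  x=11 (D, w=2) cum 142
  x=12 (C, w=250) cum 392
  x=12 (G, w=70) cum 462
  x=14 (F, w=125) cum 587  ← median
  x=15 (B, w=40) cum 627
  x=20 (A, w=300) cum 927
⇒ x* = 14
y-coordinate, sorted with cumulative weight:
  y=1 (H, w=60) cum 60
  y=2 (F, w=125) cum 185
  y=4 (B, w=40) cum 225
  y=5 (G, w=70) cum 295
  y=8 (D, w=2) cum 297
  y=8 (A, w=300) cum 597  ← median
  y=10 (E, w=80) cum 677
  y=14 (C, w=250) cum 927
⇒ y* = 8

(14, 8)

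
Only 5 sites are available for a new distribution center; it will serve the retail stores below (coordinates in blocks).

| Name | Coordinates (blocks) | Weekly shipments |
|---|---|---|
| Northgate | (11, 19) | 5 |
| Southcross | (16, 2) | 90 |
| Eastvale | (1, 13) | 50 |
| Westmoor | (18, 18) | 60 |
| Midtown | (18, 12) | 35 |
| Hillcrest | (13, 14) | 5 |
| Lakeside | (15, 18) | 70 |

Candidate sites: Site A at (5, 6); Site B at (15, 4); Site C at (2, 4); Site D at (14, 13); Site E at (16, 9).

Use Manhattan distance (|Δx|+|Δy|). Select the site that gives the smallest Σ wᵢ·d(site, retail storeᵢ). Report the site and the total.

Site D, total 3010 blocks

Total weighted distance at each candidate:
  Site A (5, 6): total = 5780
  Site B (15, 4): total = 3960
  Site C (2, 4): total = 6695
  Site D (14, 13): total = 3010
  Site E (16, 9): total = 3230
Minimum is at Site D with total 3010 blocks.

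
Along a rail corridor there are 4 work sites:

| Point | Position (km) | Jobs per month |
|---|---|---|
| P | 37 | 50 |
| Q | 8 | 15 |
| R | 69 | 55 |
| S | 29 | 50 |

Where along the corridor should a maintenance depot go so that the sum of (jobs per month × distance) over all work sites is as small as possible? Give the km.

x = 37

For a sum of weighted absolute distances on a line, the optimum is the weighted median (not the mean). Total weight W = 170; half-weight = 85.
Sort by position and accumulate weight:
  km 8 (Q, w=15) → cum 15
  km 29 (S, w=50) → cum 65
  km 37 (P, w=50) → cum 115  ≥ 85 → median here
  km 69 (R, w=55) → cum 170
Optimal location: km 37.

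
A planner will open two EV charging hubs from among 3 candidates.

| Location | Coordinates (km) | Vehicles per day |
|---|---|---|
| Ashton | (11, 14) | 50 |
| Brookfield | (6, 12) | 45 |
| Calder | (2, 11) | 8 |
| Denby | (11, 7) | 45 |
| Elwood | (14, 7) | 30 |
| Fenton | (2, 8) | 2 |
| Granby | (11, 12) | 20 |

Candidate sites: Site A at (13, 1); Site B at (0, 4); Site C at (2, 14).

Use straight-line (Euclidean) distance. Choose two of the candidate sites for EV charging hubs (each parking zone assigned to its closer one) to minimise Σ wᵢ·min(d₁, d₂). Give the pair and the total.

{Site A, Site C}, total 1338.7

Evaluate every pair (each demand assigned to the nearer of the two):
  {Site A, Site C}: total = 1338.7
  {Site B, Site C}: total = 1798.4
  {Site A, Site B}: total = 1865.5
Best pair: {Site A, Site C} with total 1338.7.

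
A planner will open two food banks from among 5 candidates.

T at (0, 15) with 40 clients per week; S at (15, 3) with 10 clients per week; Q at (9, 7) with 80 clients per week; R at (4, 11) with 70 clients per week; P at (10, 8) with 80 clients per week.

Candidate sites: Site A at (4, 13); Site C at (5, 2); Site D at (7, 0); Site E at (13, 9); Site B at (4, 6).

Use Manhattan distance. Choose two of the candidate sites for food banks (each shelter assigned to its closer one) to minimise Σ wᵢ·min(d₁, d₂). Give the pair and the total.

{Site A, Site E}, total 1260

Evaluate every pair (each demand assigned to the nearer of the two):
  {Site A, Site E}: total = 1260
  {Site A, Site B}: total = 1640
  {Site E, Site B}: total = 1750
  {Site A, Site C}: total = 2090
  {Site A, Site D}: total = 2090
  {Site C, Site B}: total = 2100
  {Site D, Site B}: total = 2100
  {Site C, Site E}: total = 2300
  {Site D, Site E}: total = 2410
  {Site C, Site D}: total = 3130
Best pair: {Site A, Site E} with total 1260.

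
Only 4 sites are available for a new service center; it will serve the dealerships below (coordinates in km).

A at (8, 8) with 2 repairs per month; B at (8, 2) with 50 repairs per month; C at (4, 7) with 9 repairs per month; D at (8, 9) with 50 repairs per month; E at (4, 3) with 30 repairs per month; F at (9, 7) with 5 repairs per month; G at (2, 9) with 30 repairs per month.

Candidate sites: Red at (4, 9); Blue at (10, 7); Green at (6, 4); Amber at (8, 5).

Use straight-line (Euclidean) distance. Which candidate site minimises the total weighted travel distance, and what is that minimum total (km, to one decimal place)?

Total weighted distance at each candidate:
  Red (4, 9): total = 896.3
  Blue (10, 7): total = 937.9
  Green (6, 4): total = 732.5
  Amber (8, 5): total = 757.9
Minimum is at Green with total 732.5 km.

Green, total 732.5 km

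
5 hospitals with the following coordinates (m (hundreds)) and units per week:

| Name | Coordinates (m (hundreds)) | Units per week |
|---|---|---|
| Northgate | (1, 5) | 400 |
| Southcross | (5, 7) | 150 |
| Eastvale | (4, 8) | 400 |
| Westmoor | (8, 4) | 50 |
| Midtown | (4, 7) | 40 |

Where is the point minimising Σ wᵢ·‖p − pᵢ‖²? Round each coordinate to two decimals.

The minimiser of Σwᵢ‖p−pᵢ‖² is the weighted centroid p* = (Σwᵢpᵢ)/(Σwᵢ).
Σwᵢ = 1040.
Σwᵢxᵢ = 400·1 + 150·5 + 400·4 + 50·8 + 40·4 = 3310.
Σwᵢyᵢ = 400·5 + 150·7 + 400·8 + 50·4 + 40·7 = 6730.
x* = 3310/1040 = 3.18, y* = 6730/1040 = 6.47.

(3.18, 6.47)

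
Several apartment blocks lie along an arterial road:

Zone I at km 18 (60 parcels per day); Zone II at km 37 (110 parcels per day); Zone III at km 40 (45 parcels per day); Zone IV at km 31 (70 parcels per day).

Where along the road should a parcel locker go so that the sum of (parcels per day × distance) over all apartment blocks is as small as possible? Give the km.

x = 37

For a sum of weighted absolute distances on a line, the optimum is the weighted median (not the mean). Total weight W = 285; half-weight = 142.5.
Sort by position and accumulate weight:
  km 18 (Zone I, w=60) → cum 60
  km 31 (Zone IV, w=70) → cum 130
  km 37 (Zone II, w=110) → cum 240  ≥ 142.5 → median here
  km 40 (Zone III, w=45) → cum 285
Optimal location: km 37.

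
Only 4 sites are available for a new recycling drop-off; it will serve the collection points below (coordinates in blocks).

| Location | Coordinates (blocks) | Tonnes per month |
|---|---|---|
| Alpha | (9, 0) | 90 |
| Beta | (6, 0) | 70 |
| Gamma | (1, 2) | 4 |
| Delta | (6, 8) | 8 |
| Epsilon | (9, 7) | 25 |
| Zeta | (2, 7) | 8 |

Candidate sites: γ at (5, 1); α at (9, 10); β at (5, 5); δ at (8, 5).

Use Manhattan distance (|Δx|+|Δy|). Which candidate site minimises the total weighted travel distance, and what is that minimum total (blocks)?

γ, total 996 blocks

Total weighted distance at each candidate:
  γ (5, 1): total = 996
  α (9, 10): total = 2069
  β (5, 5): total = 1480
  δ (8, 5): total = 1249
Minimum is at γ with total 996 blocks.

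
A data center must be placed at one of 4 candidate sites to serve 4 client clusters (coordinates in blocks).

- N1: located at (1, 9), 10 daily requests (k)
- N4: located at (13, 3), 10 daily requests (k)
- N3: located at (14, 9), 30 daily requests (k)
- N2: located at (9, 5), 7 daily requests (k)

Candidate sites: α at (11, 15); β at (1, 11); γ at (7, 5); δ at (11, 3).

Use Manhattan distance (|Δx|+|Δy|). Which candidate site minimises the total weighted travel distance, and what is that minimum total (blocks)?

δ, total 478 blocks

Total weighted distance at each candidate:
  α (11, 15): total = 654
  β (1, 11): total = 768
  γ (7, 5): total = 524
  δ (11, 3): total = 478
Minimum is at δ with total 478 blocks.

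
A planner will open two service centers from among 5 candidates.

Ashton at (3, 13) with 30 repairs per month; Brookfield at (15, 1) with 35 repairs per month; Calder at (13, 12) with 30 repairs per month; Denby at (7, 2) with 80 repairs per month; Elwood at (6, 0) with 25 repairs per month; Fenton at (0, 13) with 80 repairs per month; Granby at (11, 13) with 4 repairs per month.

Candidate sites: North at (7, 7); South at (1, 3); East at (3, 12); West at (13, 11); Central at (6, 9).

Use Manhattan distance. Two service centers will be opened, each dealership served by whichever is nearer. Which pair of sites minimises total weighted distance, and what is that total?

{North, East}, total 1776

Evaluate every pair (each demand assigned to the nearer of the two):
  {North, East}: total = 1776
  {South, East}: total = 2006
  {East, Central}: total = 2146
  {East, West}: total = 2311
  {West, Central}: total = 2341
  {North, West}: total = 2406
  {North, Central}: total = 2436
  {South, West}: total = 2466
  {North, South}: total = 2640
  {South, Central}: total = 2666
Best pair: {North, East} with total 1776.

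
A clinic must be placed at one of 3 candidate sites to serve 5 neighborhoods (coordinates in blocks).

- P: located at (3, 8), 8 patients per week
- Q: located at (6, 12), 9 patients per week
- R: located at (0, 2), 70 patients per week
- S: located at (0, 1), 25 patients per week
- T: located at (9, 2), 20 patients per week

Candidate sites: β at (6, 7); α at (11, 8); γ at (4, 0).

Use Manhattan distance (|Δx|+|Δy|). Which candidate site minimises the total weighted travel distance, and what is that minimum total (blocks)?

γ, total 883 blocks

Total weighted distance at each candidate:
  β (6, 7): total = 1307
  α (11, 8): total = 1945
  γ (4, 0): total = 883
Minimum is at γ with total 883 blocks.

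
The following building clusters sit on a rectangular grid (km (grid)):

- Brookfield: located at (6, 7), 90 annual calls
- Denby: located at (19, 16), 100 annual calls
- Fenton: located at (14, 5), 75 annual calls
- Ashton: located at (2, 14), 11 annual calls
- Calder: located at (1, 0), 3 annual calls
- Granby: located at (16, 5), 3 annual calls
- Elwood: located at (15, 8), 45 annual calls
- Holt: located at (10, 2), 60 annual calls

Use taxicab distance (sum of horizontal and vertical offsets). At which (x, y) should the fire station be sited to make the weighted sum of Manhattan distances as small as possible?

(14, 7)

Manhattan distance separates: Σwᵢ(|x−xᵢ|+|y−yᵢ|) = Σwᵢ|x−xᵢ| + Σwᵢ|y−yᵢ|, so x and y are optimised independently as 1-D weighted medians.
Total weight W = 387; half = 193.5.
x-coordinate, sorted with cumulative weight:
  x=1 (Calder, w=3) cum 3
  x=2 (Ashton, w=11) cum 14
  x=6 (Brookfield, w=90) cum 104
  x=10 (Holt, w=60) cum 164
  x=14 (Fenton, w=75) cum 239  ← median
  x=15 (Elwood, w=45) cum 284
  x=16 (Granby, w=3) cum 287
  x=19 (Denby, w=100) cum 387
⇒ x* = 14
y-coordinate, sorted with cumulative weight:
  y=0 (Calder, w=3) cum 3
  y=2 (Holt, w=60) cum 63
  y=5 (Fenton, w=75) cum 138
  y=5 (Granby, w=3) cum 141
  y=7 (Brookfield, w=90) cum 231  ← median
  y=8 (Elwood, w=45) cum 276
  y=14 (Ashton, w=11) cum 287
  y=16 (Denby, w=100) cum 387
⇒ y* = 7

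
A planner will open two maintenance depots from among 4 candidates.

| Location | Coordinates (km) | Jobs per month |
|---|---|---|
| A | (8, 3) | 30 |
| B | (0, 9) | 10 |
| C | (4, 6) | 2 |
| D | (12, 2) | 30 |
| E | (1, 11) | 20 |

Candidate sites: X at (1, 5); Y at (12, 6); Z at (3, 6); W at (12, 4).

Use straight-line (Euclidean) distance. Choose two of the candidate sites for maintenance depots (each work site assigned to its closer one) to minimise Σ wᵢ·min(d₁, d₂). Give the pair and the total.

{Z, W}, total 335.8

Evaluate every pair (each demand assigned to the nearer of the two):
  {Z, W}: total = 335.8
  {X, W}: total = 351.2
  {Y, Z}: total = 422.1
  {X, Y}: total = 437.6
  {Y, W}: total = 565.0
  {X, Z}: total = 621.3
Best pair: {Z, W} with total 335.8.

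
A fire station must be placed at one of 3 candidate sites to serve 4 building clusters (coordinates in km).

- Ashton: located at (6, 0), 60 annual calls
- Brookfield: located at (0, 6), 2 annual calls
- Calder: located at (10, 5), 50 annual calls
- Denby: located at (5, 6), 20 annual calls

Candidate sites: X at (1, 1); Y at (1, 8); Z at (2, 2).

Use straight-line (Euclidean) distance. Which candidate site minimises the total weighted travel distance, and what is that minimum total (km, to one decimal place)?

Total weighted distance at each candidate:
  X (1, 1): total = 936.6
  Y (1, 8): total = 1134.3
  Z (2, 2): total = 804.5
Minimum is at Z with total 804.5 km.

Z, total 804.5 km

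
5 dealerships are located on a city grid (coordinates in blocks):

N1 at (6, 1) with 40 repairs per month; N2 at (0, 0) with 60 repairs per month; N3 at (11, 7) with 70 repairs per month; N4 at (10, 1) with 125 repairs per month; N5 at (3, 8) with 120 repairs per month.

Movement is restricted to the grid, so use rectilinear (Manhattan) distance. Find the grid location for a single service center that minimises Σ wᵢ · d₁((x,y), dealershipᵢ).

Manhattan distance separates: Σwᵢ(|x−xᵢ|+|y−yᵢ|) = Σwᵢ|x−xᵢ| + Σwᵢ|y−yᵢ|, so x and y are optimised independently as 1-D weighted medians.
Total weight W = 415; half = 207.5.
x-coordinate, sorted with cumulative weight:
  x=0 (N2, w=60) cum 60
  x=3 (N5, w=120) cum 180
  x=6 (N1, w=40) cum 220  ← median
  x=10 (N4, w=125) cum 345
  x=11 (N3, w=70) cum 415
⇒ x* = 6
y-coordinate, sorted with cumulative weight:
  y=0 (N2, w=60) cum 60
  y=1 (N1, w=40) cum 100
  y=1 (N4, w=125) cum 225  ← median
  y=7 (N3, w=70) cum 295
  y=8 (N5, w=120) cum 415
⇒ y* = 1

(6, 1)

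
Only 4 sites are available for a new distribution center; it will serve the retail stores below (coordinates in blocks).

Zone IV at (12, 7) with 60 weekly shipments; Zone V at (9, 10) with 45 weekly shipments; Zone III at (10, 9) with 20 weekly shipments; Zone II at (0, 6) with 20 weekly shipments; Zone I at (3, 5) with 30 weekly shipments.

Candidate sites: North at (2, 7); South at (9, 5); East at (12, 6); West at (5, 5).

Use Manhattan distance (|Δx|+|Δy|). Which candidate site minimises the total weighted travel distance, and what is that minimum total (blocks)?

Total weighted distance at each candidate:
  North (2, 7): total = 1400
  South (9, 5): total = 1005
  East (12, 6): total = 1015
  West (5, 5): total = 1305
Minimum is at South with total 1005 blocks.

South, total 1005 blocks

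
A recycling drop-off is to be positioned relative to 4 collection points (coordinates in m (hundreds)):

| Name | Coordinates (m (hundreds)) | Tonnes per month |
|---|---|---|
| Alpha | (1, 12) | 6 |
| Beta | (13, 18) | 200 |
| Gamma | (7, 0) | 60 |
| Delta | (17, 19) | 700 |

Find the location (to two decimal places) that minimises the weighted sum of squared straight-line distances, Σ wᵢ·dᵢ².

The minimiser of Σwᵢ‖p−pᵢ‖² is the weighted centroid p* = (Σwᵢpᵢ)/(Σwᵢ).
Σwᵢ = 966.
Σwᵢxᵢ = 6·1 + 200·13 + 60·7 + 700·17 = 14926.
Σwᵢyᵢ = 6·12 + 200·18 + 60·0 + 700·19 = 16972.
x* = 14926/966 = 15.45, y* = 16972/966 = 17.57.

(15.45, 17.57)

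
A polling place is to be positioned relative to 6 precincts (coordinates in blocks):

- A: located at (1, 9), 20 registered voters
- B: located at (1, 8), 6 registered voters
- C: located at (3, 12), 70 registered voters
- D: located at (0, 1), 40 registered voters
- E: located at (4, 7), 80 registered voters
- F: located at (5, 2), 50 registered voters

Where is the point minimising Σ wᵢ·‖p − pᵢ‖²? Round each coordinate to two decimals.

(3.03, 6.65)

The minimiser of Σwᵢ‖p−pᵢ‖² is the weighted centroid p* = (Σwᵢpᵢ)/(Σwᵢ).
Σwᵢ = 266.
Σwᵢxᵢ = 20·1 + 6·1 + 70·3 + 40·0 + 80·4 + 50·5 = 806.
Σwᵢyᵢ = 20·9 + 6·8 + 70·12 + 40·1 + 80·7 + 50·2 = 1768.
x* = 806/266 = 3.03, y* = 1768/266 = 6.65.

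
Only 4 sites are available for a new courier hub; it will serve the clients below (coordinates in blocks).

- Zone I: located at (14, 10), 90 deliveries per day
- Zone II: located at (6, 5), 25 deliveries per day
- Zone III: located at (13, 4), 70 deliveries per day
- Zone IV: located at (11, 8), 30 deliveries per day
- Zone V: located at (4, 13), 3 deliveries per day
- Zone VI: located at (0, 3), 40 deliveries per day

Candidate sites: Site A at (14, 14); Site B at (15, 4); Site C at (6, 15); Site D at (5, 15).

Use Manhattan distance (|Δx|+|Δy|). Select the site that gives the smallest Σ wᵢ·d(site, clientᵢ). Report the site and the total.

Total weighted distance at each candidate:
  Site A (14, 14): total = 2858
  Site B (15, 4): total = 1960
  Site C (6, 15): total = 3772
  Site D (5, 15): total = 3944
Minimum is at Site B with total 1960 blocks.

Site B, total 1960 blocks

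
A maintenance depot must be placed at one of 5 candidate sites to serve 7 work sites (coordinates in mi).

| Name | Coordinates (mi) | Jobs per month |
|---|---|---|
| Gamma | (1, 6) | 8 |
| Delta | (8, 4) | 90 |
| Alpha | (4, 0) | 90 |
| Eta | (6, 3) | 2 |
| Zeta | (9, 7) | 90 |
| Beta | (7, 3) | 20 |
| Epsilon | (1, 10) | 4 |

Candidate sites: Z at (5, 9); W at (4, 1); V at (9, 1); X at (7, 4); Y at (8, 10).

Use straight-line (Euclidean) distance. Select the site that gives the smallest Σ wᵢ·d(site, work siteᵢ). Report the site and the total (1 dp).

X, total 971.9 mi

Total weighted distance at each candidate:
  Z (5, 9): total = 1937.4
  W (4, 1): total = 1405.3
  V (9, 1): total = 1470.9
  X (7, 4): total = 971.9
  Y (8, 10): total = 2042.4
Minimum is at X with total 971.9 mi.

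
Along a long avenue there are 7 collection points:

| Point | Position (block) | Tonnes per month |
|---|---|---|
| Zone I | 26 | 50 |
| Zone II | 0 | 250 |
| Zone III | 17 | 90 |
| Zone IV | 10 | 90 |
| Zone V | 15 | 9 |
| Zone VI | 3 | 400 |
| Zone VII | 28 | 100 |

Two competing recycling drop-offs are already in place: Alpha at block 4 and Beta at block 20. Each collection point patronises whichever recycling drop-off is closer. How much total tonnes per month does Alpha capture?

740

The indifferent point is the midpoint (4+20)/2 = 12; collection points left of it (closer to Alpha at 4) go to Alpha, those right go to Beta.
  Zone II at 0 (w=250) → Alpha
  Zone VI at 3 (w=400) → Alpha
  Zone IV at 10 (w=90) → Alpha
  Zone V at 15 (w=9) → Beta
  Zone III at 17 (w=90) → Beta
  Zone I at 26 (w=50) → Beta
  Zone VII at 28 (w=100) → Beta
Alpha captures 740; Beta captures 249.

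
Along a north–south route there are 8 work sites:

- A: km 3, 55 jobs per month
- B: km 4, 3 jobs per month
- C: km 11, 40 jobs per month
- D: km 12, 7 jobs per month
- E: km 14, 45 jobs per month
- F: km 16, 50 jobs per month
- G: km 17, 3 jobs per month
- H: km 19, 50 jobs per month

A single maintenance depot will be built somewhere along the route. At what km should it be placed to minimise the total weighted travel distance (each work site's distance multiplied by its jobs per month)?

x = 14

For a sum of weighted absolute distances on a line, the optimum is the weighted median (not the mean). Total weight W = 253; half-weight = 126.5.
Sort by position and accumulate weight:
  km 3 (A, w=55) → cum 55
  km 4 (B, w=3) → cum 58
  km 11 (C, w=40) → cum 98
  km 12 (D, w=7) → cum 105
  km 14 (E, w=45) → cum 150  ≥ 126.5 → median here
  km 16 (F, w=50) → cum 200
  km 17 (G, w=3) → cum 203
  km 19 (H, w=50) → cum 253
Optimal location: km 14.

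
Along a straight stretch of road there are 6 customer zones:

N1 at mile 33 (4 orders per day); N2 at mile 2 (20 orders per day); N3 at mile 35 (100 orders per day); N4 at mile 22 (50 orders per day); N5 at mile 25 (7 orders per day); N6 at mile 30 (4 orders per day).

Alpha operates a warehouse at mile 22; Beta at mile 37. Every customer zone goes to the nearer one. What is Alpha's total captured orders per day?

77

The indifferent point is the midpoint (22+37)/2 = 29.5; customer zones left of it (closer to Alpha at 22) go to Alpha, those right go to Beta.
  N2 at 2 (w=20) → Alpha
  N4 at 22 (w=50) → Alpha
  N5 at 25 (w=7) → Alpha
  N6 at 30 (w=4) → Beta
  N1 at 33 (w=4) → Beta
  N3 at 35 (w=100) → Beta
Alpha captures 77; Beta captures 108.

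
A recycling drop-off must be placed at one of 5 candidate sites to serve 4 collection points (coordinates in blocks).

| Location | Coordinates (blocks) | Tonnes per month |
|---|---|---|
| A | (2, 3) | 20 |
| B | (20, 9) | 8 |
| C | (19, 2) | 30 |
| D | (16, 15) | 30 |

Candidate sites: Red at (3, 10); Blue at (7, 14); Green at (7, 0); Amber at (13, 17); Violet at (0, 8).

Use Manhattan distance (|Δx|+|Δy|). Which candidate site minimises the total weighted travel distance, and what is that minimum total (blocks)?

Amber, total 1400 blocks

Total weighted distance at each candidate:
  Red (3, 10): total = 1564
  Blue (7, 14): total = 1484
  Green (7, 0): total = 1476
  Amber (13, 17): total = 1400
  Violet (0, 8): total = 1748
Minimum is at Amber with total 1400 blocks.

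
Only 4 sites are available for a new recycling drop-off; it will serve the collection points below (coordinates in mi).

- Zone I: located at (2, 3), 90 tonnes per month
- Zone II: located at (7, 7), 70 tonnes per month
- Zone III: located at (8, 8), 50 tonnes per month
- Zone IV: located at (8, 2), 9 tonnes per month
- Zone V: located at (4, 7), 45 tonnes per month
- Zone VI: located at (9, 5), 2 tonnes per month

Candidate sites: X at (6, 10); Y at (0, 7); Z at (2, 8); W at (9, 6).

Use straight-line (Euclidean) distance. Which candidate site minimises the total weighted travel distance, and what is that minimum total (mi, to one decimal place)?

Total weighted distance at each candidate:
  X (6, 10): total = 1336.5
  Y (0, 7): total = 1579.0
  Z (2, 8): total = 1299.2
  W (9, 6): total = 1222.3
Minimum is at W with total 1222.3 mi.

W, total 1222.3 mi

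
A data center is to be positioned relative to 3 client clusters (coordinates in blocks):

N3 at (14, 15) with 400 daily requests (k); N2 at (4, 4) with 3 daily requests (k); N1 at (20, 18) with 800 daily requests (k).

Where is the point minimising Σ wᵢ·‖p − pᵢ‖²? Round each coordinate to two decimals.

(17.97, 16.97)

The minimiser of Σwᵢ‖p−pᵢ‖² is the weighted centroid p* = (Σwᵢpᵢ)/(Σwᵢ).
Σwᵢ = 1203.
Σwᵢxᵢ = 400·14 + 3·4 + 800·20 = 21612.
Σwᵢyᵢ = 400·15 + 3·4 + 800·18 = 20412.
x* = 21612/1203 = 17.97, y* = 20412/1203 = 16.97.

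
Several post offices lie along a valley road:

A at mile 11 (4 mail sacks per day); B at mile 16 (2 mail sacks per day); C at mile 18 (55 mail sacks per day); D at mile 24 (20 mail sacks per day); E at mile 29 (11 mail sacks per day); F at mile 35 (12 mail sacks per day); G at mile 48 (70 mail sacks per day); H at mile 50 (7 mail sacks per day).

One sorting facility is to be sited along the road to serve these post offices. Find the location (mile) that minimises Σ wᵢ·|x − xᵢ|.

x = 29

For a sum of weighted absolute distances on a line, the optimum is the weighted median (not the mean). Total weight W = 181; half-weight = 90.5.
Sort by position and accumulate weight:
  mile 11 (A, w=4) → cum 4
  mile 16 (B, w=2) → cum 6
  mile 18 (C, w=55) → cum 61
  mile 24 (D, w=20) → cum 81
  mile 29 (E, w=11) → cum 92  ≥ 90.5 → median here
  mile 35 (F, w=12) → cum 104
  mile 48 (G, w=70) → cum 174
  mile 50 (H, w=7) → cum 181
Optimal location: mile 29.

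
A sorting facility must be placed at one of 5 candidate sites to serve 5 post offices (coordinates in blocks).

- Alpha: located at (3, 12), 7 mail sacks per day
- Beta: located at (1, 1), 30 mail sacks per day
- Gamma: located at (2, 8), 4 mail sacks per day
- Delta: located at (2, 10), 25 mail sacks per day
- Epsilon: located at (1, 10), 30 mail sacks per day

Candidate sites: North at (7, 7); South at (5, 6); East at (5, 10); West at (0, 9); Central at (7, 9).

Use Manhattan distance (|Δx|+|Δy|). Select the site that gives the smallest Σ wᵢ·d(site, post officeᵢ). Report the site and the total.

Total weighted distance at each candidate:
  North (7, 7): total = 917
  South (5, 6): total = 761
  East (5, 10): total = 633
  West (0, 9): total = 459
  Central (7, 9): total = 853
Minimum is at West with total 459 blocks.

West, total 459 blocks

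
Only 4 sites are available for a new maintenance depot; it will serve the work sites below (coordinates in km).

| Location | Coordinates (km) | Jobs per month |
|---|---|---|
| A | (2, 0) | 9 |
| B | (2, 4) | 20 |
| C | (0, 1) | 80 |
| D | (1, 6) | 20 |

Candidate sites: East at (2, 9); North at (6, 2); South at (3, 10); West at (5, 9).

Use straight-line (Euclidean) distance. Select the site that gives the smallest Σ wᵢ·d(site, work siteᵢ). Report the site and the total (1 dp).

North, total 744.4 km

Total weighted distance at each candidate:
  East (2, 9): total = 903.9
  North (6, 2): total = 744.4
  South (3, 10): total = 1060.5
  West (5, 9): total = 1056.7
Minimum is at North with total 744.4 km.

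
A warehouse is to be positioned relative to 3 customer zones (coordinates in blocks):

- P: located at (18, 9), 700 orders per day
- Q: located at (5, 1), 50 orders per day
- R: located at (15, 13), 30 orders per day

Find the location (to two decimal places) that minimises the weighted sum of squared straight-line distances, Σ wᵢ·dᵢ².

The minimiser of Σwᵢ‖p−pᵢ‖² is the weighted centroid p* = (Σwᵢpᵢ)/(Σwᵢ).
Σwᵢ = 780.
Σwᵢxᵢ = 700·18 + 50·5 + 30·15 = 13300.
Σwᵢyᵢ = 700·9 + 50·1 + 30·13 = 6740.
x* = 13300/780 = 17.05, y* = 6740/780 = 8.64.

(17.05, 8.64)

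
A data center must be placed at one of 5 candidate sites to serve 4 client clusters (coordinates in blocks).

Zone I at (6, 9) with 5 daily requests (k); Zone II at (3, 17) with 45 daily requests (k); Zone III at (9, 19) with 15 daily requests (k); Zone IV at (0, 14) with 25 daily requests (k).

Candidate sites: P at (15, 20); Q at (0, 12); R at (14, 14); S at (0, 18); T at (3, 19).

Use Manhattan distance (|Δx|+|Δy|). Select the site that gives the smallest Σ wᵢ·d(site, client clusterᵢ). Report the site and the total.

Total weighted distance at each candidate:
  P (15, 20): total = 1405
  Q (0, 12): total = 695
  R (14, 14): total = 1195
  S (0, 18): total = 505
  T (3, 19): total = 445
Minimum is at T with total 445 blocks.

T, total 445 blocks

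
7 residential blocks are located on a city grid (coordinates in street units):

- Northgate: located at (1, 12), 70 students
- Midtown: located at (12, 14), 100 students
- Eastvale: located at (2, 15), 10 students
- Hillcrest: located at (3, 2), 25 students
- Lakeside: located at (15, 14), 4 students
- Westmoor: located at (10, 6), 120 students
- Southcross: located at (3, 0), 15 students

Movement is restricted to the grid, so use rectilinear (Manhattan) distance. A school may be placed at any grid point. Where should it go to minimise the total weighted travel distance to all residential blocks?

(10, 12)

Manhattan distance separates: Σwᵢ(|x−xᵢ|+|y−yᵢ|) = Σwᵢ|x−xᵢ| + Σwᵢ|y−yᵢ|, so x and y are optimised independently as 1-D weighted medians.
Total weight W = 344; half = 172.
x-coordinate, sorted with cumulative weight:
  x=1 (Northgate, w=70) cum 70
  x=2 (Eastvale, w=10) cum 80
  x=3 (Hillcrest, w=25) cum 105
  x=3 (Southcross, w=15) cum 120
  x=10 (Westmoor, w=120) cum 240  ← median
  x=12 (Midtown, w=100) cum 340
  x=15 (Lakeside, w=4) cum 344
⇒ x* = 10
y-coordinate, sorted with cumulative weight:
  y=0 (Southcross, w=15) cum 15
  y=2 (Hillcrest, w=25) cum 40
  y=6 (Westmoor, w=120) cum 160
  y=12 (Northgate, w=70) cum 230  ← median
  y=14 (Midtown, w=100) cum 330
  y=14 (Lakeside, w=4) cum 334
  y=15 (Eastvale, w=10) cum 344
⇒ y* = 12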